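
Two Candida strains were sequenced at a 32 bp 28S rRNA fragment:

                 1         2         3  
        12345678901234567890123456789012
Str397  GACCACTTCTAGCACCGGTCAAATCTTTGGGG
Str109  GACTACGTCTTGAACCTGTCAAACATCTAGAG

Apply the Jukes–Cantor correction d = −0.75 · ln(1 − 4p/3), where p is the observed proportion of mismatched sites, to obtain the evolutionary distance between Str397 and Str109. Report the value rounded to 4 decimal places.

The sequences differ at positions 4 (C/T), 7 (T/G), 11 (A/T), 13 (C/A), 17 (G/T), 24 (T/C), 25 (C/A), 27 (T/C), 29 (G/A), 31 (G/A).
p = 10/32 = 0.312500.
d = −0.75 · ln(1 − (4/3)·0.312500) = −0.75 · ln(0.583333) = −0.75 · (-0.538997) = 0.4042.

0.4042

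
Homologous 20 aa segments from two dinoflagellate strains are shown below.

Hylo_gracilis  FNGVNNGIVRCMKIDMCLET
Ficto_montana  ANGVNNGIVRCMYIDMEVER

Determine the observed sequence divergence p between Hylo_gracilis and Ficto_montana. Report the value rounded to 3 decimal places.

The sequences differ at positions 1 (F/A), 13 (K/Y), 17 (C/E), 18 (L/V), 20 (T/R).
There are 5 differences over 20 sites, so p = 5/20 = 0.250.

0.250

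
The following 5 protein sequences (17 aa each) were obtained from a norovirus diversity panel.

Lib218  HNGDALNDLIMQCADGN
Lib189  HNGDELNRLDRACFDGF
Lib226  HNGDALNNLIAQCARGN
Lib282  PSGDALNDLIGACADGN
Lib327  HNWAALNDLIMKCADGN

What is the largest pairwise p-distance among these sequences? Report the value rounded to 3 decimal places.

0.529

Pairwise Hamming distances:
  Lib218 vs Lib189: 7
  Lib218 vs Lib226: 3
  Lib218 vs Lib282: 4
  Lib218 vs Lib327: 3
  Lib189 vs Lib226: 8
  Lib189 vs Lib282: 8
  Lib189 vs Lib327: 9
  Lib226 vs Lib282: 6
  Lib226 vs Lib327: 6
  Lib282 vs Lib327: 6
The largest is 9 mismatches, between Lib189 and Lib327; p = 9/17 = 0.529.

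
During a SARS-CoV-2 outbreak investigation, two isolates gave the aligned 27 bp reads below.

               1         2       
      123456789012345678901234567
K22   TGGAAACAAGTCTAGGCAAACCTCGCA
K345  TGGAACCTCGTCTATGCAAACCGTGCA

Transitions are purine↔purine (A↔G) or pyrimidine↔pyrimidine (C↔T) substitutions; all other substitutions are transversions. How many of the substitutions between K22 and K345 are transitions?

Differing sites — 6:A/C (Tv); 8:A/T (Tv); 9:A/C (Tv); 15:G/T (Tv); 23:T/G (Tv); 24:C/T (Ti).
Of the 6 differences, 1 transition and 5 transversions, so the answer is 1.

1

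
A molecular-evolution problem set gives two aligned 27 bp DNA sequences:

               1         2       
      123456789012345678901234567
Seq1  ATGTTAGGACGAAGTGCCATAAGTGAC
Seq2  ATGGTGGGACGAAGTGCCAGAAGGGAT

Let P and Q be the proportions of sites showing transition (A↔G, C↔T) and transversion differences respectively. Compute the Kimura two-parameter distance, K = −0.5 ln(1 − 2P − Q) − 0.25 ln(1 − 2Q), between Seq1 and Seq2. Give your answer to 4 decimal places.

0.2129

Mismatches occur at site 4 (T/G, transversion), site 6 (A/G, transition), site 20 (T/G, transversion), site 24 (T/G, transversion), site 27 (C/T, transition).
Of the 5 differences, 2 transitions and 3 transversions over 27 sites: P = 2/27 = 0.074074, Q = 3/27 = 0.111111.
d = −0.5·ln(0.740741) − 0.25·ln(0.777778) = −0.5·(-0.300104) − 0.25·(-0.251314) = 0.2129.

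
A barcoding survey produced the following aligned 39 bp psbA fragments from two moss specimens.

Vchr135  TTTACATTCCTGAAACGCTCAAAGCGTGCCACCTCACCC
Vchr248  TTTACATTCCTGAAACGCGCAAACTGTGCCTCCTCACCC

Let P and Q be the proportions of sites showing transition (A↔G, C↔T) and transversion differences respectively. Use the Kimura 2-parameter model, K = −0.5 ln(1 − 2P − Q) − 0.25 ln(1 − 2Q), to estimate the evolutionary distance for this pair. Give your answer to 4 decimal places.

0.1104

The sequences differ at positions 19 (T/G, transversion), 24 (G/C, transversion), 25 (C/T, transition), 31 (A/T, transversion).
Of the 4 differences, 1 transition and 3 transversions over 39 sites: P = 1/39 = 0.025641, Q = 3/39 = 0.076923.
d = −0.5·ln(0.871795) − 0.25·ln(0.846154) = −0.5·(-0.137201) − 0.25·(-0.167054) = 0.1104.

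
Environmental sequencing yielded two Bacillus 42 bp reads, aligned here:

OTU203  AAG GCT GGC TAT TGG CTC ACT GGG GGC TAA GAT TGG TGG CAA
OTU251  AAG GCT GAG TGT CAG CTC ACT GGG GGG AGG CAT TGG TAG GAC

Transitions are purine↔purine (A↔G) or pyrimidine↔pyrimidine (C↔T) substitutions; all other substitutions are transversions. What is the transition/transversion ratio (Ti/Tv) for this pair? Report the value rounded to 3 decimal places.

1.167

The sequences differ at positions 8 (G/A, transition), 9 (C/G, transversion), 11 (A/G, transition), 13 (T/C, transition), 14 (G/A, transition), 27 (C/G, transversion), 28 (T/A, transversion), 29 (A/G, transition), 30 (A/G, transition), 31 (G/C, transversion), 38 (G/A, transition), 40 (C/G, transversion), 42 (A/C, transversion).
Of the 13 differences, 7 transitions and 6 transversions, so Ti/Tv = 7/6 = 1.167.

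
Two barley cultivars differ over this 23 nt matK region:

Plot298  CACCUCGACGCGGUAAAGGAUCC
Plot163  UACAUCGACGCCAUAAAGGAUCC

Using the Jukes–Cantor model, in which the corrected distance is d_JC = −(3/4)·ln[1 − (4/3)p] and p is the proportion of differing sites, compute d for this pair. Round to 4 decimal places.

0.1979

The sequences differ at positions 1 (C/U), 4 (C/A), 12 (G/C), 13 (G/A).
p = 4/23 = 0.173913.
d = −0.75 · ln(1 − (4/3)·0.173913) = −0.75 · ln(0.768116) = −0.75 · (-0.263815) = 0.1979.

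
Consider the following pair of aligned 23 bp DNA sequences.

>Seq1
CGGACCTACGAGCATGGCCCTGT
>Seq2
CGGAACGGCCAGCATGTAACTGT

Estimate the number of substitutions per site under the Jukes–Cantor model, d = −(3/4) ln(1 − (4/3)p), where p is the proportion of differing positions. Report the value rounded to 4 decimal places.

0.3904

Differing sites — 5:C/A; 7:T/G; 8:A/G; 10:G/C; 17:G/T; 18:C/A; 19:C/A.
p = 7/23 = 0.304348.
d = −0.75 · ln(1 − (4/3)·0.304348) = −0.75 · ln(0.594203) = −0.75 · (-0.520534) = 0.3904.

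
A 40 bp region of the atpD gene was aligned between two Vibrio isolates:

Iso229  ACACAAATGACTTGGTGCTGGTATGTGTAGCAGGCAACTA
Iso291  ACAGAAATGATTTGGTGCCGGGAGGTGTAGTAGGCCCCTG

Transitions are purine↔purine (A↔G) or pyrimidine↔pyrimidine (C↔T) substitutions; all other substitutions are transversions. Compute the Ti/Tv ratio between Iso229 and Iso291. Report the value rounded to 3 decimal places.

The sequences differ at positions 4 (C/G, transversion), 11 (C/T, transition), 19 (T/C, transition), 22 (T/G, transversion), 24 (T/G, transversion), 31 (C/T, transition), 36 (A/C, transversion), 37 (A/C, transversion), 40 (A/G, transition).
Of the 9 differences, 4 transitions and 5 transversions, so Ti/Tv = 4/5 = 0.800.

0.800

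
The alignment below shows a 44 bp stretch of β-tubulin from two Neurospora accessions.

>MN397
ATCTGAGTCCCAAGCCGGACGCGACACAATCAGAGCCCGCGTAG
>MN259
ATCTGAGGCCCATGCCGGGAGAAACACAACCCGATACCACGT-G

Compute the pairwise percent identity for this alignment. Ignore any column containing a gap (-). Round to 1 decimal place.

74.4%

Excluding the 1 gap column leaves 43 comparable sites.
The sequences differ at positions 8 (T/G), 13 (A/T), 19 (A/G), 20 (C/A), 22 (C/A), 23 (G/A), 30 (T/C), 32 (A/C), 35 (G/T), 36 (C/A), 39 (G/A).
32 of the 43 comparable sites match, so the percent identity is 32/43 × 100 = 74.4%.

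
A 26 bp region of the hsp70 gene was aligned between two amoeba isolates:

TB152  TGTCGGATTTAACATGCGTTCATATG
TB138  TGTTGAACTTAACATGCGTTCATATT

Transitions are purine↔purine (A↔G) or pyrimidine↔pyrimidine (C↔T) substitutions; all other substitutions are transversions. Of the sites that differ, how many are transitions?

3

The sequences differ at positions 4 (C/T, transition), 6 (G/A, transition), 8 (T/C, transition), 26 (G/T, transversion).
Of the 4 differences, 3 transitions and 1 transversion, so the answer is 3.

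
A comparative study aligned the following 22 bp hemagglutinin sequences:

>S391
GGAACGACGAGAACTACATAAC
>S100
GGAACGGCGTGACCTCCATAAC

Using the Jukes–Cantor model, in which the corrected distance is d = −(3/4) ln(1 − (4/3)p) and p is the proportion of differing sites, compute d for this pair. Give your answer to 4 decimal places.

The sequences differ at positions 7 (A/G), 10 (A/T), 13 (A/C), 16 (A/C).
p = 4/22 = 0.181818.
d = −0.75 · ln(1 − (4/3)·0.181818) = −0.75 · ln(0.757576) = −0.75 · (-0.277631) = 0.2082.

0.2082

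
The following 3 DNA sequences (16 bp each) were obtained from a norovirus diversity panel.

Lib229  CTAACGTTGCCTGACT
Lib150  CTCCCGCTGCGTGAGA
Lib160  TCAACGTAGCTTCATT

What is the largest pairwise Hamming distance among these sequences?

10

Pairwise Hamming distances:
  Lib229 vs Lib150: 6
  Lib229 vs Lib160: 6
  Lib150 vs Lib160: 10
The largest is 10, between Lib150 and Lib160.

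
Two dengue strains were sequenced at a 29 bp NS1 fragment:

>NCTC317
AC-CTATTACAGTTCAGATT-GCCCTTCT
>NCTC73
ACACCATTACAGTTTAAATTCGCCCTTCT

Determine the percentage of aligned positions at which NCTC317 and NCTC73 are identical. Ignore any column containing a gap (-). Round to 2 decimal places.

88.89%

Excluding the 2 gap columns leaves 27 comparable sites.
Mismatches occur at site 5 (T↔C), site 15 (C↔T), site 17 (G↔A).
24 of the 27 comparable sites match, so the percent identity is 24/27 × 100 = 88.89%.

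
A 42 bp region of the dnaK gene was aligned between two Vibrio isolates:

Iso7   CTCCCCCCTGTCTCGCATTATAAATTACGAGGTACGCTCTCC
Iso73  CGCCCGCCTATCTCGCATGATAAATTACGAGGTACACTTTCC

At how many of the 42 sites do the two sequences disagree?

The sequences differ at positions 2 (T/G), 6 (C/G), 10 (G/A), 19 (T/G), 36 (G/A), 39 (C/T).
That gives 6 mismatches out of 42 aligned sites, so the Hamming distance is 6.

6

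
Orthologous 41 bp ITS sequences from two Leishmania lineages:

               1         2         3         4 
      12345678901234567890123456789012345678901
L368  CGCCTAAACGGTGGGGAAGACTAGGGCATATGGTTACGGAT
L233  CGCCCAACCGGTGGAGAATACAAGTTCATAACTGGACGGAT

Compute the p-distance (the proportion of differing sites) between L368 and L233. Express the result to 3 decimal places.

Mismatches occur at site 5 (T/C), site 8 (A/C), site 15 (G/A), site 19 (G/T), site 22 (T/A), site 25 (G/T), site 26 (G/T), site 31 (T/A), site 32 (G/C), site 33 (G/T), site 34 (T/G), site 35 (T/G).
There are 12 differences over 41 sites, so p = 12/41 = 0.293.

0.293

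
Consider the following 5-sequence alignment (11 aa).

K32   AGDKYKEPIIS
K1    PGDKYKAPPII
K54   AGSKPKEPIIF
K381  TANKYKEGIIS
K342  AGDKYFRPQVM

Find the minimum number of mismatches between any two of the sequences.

Pairwise Hamming distances:
  K32 vs K1: 4
  K32 vs K54: 3
  K32 vs K381: 4
  K32 vs K342: 5
  K1 vs K54: 6
  K1 vs K381: 7
  K1 vs K342: 6
  K54 vs K381: 6
  K54 vs K342: 7
  K381 vs K342: 9
The smallest is 3, between K32 and K54.

3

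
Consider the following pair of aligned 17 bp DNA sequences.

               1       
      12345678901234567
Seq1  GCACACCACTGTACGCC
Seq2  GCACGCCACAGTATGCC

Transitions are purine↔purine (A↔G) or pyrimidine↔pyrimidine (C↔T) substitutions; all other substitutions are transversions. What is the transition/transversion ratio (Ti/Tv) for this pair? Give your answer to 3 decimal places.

2.000

Differing sites — 5:A/G (Ti); 10:T/A (Tv); 14:C/T (Ti).
Of the 3 differences, 2 transitions and 1 transversion, so Ti/Tv = 2/1 = 2.000.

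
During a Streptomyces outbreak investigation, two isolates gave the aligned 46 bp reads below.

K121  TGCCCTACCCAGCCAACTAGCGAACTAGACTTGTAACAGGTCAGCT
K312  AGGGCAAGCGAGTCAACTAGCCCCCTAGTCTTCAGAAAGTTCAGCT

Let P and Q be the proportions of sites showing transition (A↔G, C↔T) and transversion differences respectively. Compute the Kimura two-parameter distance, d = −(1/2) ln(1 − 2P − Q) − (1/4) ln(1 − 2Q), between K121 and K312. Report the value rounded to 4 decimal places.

0.4828

The sequences differ at positions 1 (T/A, transversion), 3 (C/G, transversion), 4 (C/G, transversion), 6 (T/A, transversion), 8 (C/G, transversion), 10 (C/G, transversion), 13 (C/T, transition), 22 (G/C, transversion), 23 (A/C, transversion), 24 (A/C, transversion), 29 (A/T, transversion), 33 (G/C, transversion), 34 (T/A, transversion), 35 (A/G, transition), 37 (C/A, transversion), 40 (G/T, transversion).
Of the 16 differences, 2 transitions and 14 transversions over 46 sites: P = 2/46 = 0.043478, Q = 14/46 = 0.304348.
d = −0.5·ln(0.608696) − 0.25·ln(0.391304) = −0.5·(-0.496436) − 0.25·(-0.938271) = 0.4828.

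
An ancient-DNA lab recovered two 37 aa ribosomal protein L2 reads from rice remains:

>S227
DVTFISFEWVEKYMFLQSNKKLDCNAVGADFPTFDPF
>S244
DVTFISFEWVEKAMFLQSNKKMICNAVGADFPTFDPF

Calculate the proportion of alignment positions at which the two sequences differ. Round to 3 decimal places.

0.081

Differing sites — 13:Y/A; 22:L/M; 23:D/I.
There are 3 differences over 37 sites, so p = 3/37 = 0.081.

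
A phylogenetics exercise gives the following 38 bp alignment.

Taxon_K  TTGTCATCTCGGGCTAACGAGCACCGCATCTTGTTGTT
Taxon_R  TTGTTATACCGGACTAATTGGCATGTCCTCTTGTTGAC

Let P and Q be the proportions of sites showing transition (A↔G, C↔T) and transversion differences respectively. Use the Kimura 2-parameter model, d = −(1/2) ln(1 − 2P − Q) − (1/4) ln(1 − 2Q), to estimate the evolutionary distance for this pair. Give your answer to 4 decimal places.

Differing sites — 5:C/T (Ti); 8:C/A (Tv); 9:T/C (Ti); 13:G/A (Ti); 18:C/T (Ti); 19:G/T (Tv); 20:A/G (Ti); 24:C/T (Ti); 25:C/G (Tv); 26:G/T (Tv); 28:A/C (Tv); 37:T/A (Tv); 38:T/C (Ti).
Of the 13 differences, 7 transitions and 6 transversions over 38 sites: P = 7/38 = 0.184211, Q = 6/38 = 0.157895.
d = −0.5·ln(0.473683) − 0.25·ln(0.684210) = −0.5·(-0.747217) − 0.25·(-0.379490) = 0.4685.

0.4685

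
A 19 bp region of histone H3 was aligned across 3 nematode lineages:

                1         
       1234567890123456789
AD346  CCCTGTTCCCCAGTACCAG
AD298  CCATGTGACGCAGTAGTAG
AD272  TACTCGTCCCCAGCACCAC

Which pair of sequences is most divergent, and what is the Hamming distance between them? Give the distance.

Pairwise Hamming distances:
  AD346 vs AD298: 6
  AD346 vs AD272: 6
  AD298 vs AD272: 12
The largest is 12, between AD298 and AD272.

12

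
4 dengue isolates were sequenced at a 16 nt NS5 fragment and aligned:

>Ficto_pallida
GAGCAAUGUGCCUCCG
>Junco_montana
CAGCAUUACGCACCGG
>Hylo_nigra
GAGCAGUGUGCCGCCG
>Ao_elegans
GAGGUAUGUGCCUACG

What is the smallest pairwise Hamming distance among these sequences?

2

Pairwise Hamming distances:
  Ficto_pallida vs Junco_montana: 7
  Ficto_pallida vs Hylo_nigra: 2
  Ficto_pallida vs Ao_elegans: 3
  Junco_montana vs Hylo_nigra: 7
  Junco_montana vs Ao_elegans: 10
  Hylo_nigra vs Ao_elegans: 5
The smallest is 2, between Ficto_pallida and Hylo_nigra.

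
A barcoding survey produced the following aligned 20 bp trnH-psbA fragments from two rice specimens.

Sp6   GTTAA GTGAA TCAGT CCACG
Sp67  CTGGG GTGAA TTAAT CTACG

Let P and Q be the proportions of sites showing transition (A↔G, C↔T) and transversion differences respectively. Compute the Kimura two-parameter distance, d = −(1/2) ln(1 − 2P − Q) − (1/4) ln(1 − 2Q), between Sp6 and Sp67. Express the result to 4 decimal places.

Differing sites — 1:G/C (Tv); 3:T/G (Tv); 4:A/G (Ti); 5:A/G (Ti); 12:C/T (Ti); 14:G/A (Ti); 17:C/T (Ti).
Of the 7 differences, 5 transitions and 2 transversions over 20 sites: P = 5/20 = 0.250000, Q = 2/20 = 0.100000.
d = −0.5·ln(0.400000) − 0.25·ln(0.800000) = −0.5·(-0.916291) − 0.25·(-0.223144) = 0.5139.

0.5139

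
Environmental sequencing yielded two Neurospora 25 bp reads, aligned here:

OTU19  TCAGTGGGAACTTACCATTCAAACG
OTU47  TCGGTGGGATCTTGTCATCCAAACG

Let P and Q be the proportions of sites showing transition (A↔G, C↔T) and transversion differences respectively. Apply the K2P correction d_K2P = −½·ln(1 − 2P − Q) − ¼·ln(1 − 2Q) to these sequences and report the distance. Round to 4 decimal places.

0.2440

Mismatches occur at site 3 (A/G, transition), site 10 (A/T, transversion), site 14 (A/G, transition), site 15 (C/T, transition), site 19 (T/C, transition).
Of the 5 differences, 4 transitions and 1 transversion over 25 sites: P = 4/25 = 0.160000, Q = 1/25 = 0.040000.
d = −0.5·ln(0.640000) − 0.25·ln(0.920000) = −0.5·(-0.446287) − 0.25·(-0.083382) = 0.2440.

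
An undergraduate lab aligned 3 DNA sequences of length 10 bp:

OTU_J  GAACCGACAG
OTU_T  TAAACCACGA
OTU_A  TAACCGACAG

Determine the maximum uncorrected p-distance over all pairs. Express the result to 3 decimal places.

0.500

Pairwise Hamming distances:
  OTU_J vs OTU_T: 5
  OTU_J vs OTU_A: 1
  OTU_T vs OTU_A: 4
The largest is 5 mismatches, between OTU_J and OTU_T; p = 5/10 = 0.500.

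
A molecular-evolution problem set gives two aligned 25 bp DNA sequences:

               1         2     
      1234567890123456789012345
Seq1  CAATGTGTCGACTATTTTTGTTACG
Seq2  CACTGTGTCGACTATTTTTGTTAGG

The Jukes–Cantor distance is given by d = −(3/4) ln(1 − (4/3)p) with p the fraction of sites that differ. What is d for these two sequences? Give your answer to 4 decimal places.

0.0846

The sequences differ at positions 3 (A/C), 24 (C/G).
p = 2/25 = 0.080000.
d = −0.75 · ln(1 − (4/3)·0.080000) = −0.75 · ln(0.893333) = −0.75 · (-0.112796) = 0.0846.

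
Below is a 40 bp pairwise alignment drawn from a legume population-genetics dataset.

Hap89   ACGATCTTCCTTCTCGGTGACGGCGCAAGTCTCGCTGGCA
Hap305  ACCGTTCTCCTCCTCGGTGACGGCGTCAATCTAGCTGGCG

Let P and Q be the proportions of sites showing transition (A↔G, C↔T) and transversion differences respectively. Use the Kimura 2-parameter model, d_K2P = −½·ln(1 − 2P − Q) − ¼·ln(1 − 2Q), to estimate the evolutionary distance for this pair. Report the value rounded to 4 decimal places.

The sequences differ at positions 3 (G/C, transversion), 4 (A/G, transition), 6 (C/T, transition), 7 (T/C, transition), 12 (T/C, transition), 26 (C/T, transition), 27 (A/C, transversion), 29 (G/A, transition), 33 (C/A, transversion), 40 (A/G, transition).
Of the 10 differences, 7 transitions and 3 transversions over 40 sites: P = 7/40 = 0.175000, Q = 3/40 = 0.075000.
d = −0.5·ln(0.575000) − 0.25·ln(0.850000) = −0.5·(-0.553385) − 0.25·(-0.162519) = 0.3173.

0.3173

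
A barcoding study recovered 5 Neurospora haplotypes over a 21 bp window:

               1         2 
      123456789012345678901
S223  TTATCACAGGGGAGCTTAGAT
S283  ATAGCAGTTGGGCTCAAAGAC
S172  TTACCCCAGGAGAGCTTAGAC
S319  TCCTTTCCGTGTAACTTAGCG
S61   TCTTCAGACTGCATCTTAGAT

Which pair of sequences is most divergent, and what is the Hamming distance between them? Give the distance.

Pairwise Hamming distances:
  S223 vs S283: 10
  S223 vs S172: 4
  S223 vs S319: 10
  S223 vs S61: 7
  S283 vs S172: 11
  S283 vs S319: 17
  S283 vs S61: 12
  S172 vs S319: 12
  S172 vs S61: 11
  S319 vs S61: 10
The largest is 17, between S283 and S319.

17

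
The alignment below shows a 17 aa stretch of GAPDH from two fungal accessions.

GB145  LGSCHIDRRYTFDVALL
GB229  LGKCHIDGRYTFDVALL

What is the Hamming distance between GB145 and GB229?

2

Differing sites — 3:S/K; 8:R/G.
That gives 2 mismatches out of 17 aligned sites, so the Hamming distance is 2.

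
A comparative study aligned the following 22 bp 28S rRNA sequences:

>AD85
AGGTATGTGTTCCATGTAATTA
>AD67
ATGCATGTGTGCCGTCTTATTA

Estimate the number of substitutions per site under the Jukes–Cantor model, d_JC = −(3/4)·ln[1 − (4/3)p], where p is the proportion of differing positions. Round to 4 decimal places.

0.3390

Mismatches occur at site 2 (G↔T), site 4 (T↔C), site 11 (T↔G), site 14 (A↔G), site 16 (G↔C), site 18 (A↔T).
p = 6/22 = 0.272727.
d = −0.75 · ln(1 − (4/3)·0.272727) = −0.75 · ln(0.636364) = −0.75 · (-0.451985) = 0.3390.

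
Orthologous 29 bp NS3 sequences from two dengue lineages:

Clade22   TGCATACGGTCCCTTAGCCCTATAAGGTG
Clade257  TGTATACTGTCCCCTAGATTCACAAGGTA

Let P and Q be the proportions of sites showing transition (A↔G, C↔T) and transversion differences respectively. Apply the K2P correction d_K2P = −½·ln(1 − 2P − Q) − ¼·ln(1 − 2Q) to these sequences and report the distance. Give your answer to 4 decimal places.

0.4383

The sequences differ at positions 3 (C/T, transition), 8 (G/T, transversion), 14 (T/C, transition), 18 (C/A, transversion), 19 (C/T, transition), 20 (C/T, transition), 21 (T/C, transition), 23 (T/C, transition), 29 (G/A, transition).
Of the 9 differences, 7 transitions and 2 transversions over 29 sites: P = 7/29 = 0.241379, Q = 2/29 = 0.068966.
d = −0.5·ln(0.448276) − 0.25·ln(0.862068) = −0.5·(-0.802346) − 0.25·(-0.148421) = 0.4383.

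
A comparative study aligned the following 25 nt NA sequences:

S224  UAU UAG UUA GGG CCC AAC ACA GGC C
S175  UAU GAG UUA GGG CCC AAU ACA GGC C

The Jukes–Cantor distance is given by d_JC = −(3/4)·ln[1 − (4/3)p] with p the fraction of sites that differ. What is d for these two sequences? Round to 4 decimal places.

Mismatches occur at site 4 (U/G), site 18 (C/U).
p = 2/25 = 0.080000.
d = −0.75 · ln(1 − (4/3)·0.080000) = −0.75 · ln(0.893333) = −0.75 · (-0.112796) = 0.0846.

0.0846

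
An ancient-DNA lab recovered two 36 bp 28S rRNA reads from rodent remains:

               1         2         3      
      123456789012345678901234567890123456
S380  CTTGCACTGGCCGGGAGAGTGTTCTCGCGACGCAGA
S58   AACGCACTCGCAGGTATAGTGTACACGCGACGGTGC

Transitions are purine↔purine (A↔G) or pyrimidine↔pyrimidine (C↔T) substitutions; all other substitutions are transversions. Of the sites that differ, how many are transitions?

The sequences differ at positions 1 (C/A, transversion), 2 (T/A, transversion), 3 (T/C, transition), 9 (G/C, transversion), 12 (C/A, transversion), 15 (G/T, transversion), 17 (G/T, transversion), 23 (T/A, transversion), 25 (T/A, transversion), 33 (C/G, transversion), 34 (A/T, transversion), 36 (A/C, transversion).
Of the 12 differences, 1 transition and 11 transversions, so the answer is 1.

1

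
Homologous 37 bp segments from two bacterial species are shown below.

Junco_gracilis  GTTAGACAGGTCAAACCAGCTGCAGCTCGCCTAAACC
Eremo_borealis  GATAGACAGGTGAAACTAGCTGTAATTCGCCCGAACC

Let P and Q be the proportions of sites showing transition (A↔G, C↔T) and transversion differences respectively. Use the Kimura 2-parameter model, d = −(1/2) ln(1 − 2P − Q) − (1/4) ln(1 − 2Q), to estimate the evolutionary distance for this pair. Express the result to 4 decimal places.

The sequences differ at positions 2 (T/A, transversion), 12 (C/G, transversion), 17 (C/T, transition), 23 (C/T, transition), 25 (G/A, transition), 26 (C/T, transition), 32 (T/C, transition), 33 (A/G, transition).
Of the 8 differences, 6 transitions and 2 transversions over 37 sites: P = 6/37 = 0.162162, Q = 2/37 = 0.054054.
d = −0.5·ln(0.621622) − 0.25·ln(0.891892) = −0.5·(-0.475423) − 0.25·(-0.114410) = 0.2663.

0.2663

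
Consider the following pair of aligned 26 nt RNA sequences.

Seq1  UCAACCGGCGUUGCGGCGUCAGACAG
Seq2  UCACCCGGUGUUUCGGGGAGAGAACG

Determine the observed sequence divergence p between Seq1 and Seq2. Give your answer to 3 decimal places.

0.308

Mismatches occur at site 4 (A↔C), site 9 (C↔U), site 13 (G↔U), site 17 (C↔G), site 19 (U↔A), site 20 (C↔G), site 24 (C↔A), site 25 (A↔C).
There are 8 differences over 26 sites, so p = 8/26 = 0.308.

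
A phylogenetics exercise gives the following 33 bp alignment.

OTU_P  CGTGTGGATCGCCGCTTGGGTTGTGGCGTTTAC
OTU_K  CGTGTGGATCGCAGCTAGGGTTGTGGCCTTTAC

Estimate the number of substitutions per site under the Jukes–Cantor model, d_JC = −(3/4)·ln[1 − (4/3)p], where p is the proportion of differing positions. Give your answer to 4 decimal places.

0.0969

Mismatches occur at site 13 (C↔A), site 17 (T↔A), site 28 (G↔C).
p = 3/33 = 0.090909.
d = −0.75 · ln(1 − (4/3)·0.090909) = −0.75 · ln(0.878788) = −0.75 · (-0.129212) = 0.0969.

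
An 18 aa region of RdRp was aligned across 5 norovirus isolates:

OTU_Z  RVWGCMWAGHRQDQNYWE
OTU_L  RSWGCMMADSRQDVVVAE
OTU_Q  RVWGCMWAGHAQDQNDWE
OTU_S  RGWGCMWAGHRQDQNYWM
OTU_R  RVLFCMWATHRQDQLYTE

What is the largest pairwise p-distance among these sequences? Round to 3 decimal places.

0.556

Pairwise Hamming distances:
  OTU_Z vs OTU_L: 8
  OTU_Z vs OTU_Q: 2
  OTU_Z vs OTU_S: 2
  OTU_Z vs OTU_R: 5
  OTU_L vs OTU_Q: 9
  OTU_L vs OTU_S: 9
  OTU_L vs OTU_R: 10
  OTU_Q vs OTU_S: 4
  OTU_Q vs OTU_R: 7
  OTU_S vs OTU_R: 7
The largest is 10 mismatches, between OTU_L and OTU_R; p = 10/18 = 0.556.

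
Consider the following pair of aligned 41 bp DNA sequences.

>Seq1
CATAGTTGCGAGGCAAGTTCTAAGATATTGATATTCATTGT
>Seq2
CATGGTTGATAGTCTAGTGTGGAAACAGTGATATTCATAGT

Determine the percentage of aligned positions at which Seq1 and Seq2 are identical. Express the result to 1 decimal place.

Differing sites — 4:A/G; 9:C/A; 10:G/T; 13:G/T; 15:A/T; 19:T/G; 20:C/T; 21:T/G; 22:A/G; 24:G/A; 26:T/C; 28:T/G; 39:T/A.
28 of the 41 sites match, so the percent identity is 28/41 × 100 = 68.3%.

68.3%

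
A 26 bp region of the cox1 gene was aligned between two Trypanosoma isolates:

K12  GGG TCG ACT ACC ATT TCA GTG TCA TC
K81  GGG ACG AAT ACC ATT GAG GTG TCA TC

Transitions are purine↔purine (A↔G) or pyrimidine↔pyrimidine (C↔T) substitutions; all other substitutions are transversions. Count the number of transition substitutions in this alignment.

Mismatches occur at site 4 (T→A, transversion), site 8 (C→A, transversion), site 16 (T→G, transversion), site 17 (C→A, transversion), site 18 (A→G, transition).
Of the 5 differences, 1 transition and 4 transversions, so the answer is 1.

1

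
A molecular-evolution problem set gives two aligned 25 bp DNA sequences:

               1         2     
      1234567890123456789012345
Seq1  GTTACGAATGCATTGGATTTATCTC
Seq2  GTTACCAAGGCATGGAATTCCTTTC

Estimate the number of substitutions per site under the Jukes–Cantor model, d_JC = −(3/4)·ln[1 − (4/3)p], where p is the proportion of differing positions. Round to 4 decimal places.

0.3505

Differing sites — 6:G/C; 9:T/G; 14:T/G; 16:G/A; 20:T/C; 21:A/C; 23:C/T.
p = 7/25 = 0.280000.
d = −0.75 · ln(1 − (4/3)·0.280000) = −0.75 · ln(0.626667) = −0.75 · (-0.467340) = 0.3505.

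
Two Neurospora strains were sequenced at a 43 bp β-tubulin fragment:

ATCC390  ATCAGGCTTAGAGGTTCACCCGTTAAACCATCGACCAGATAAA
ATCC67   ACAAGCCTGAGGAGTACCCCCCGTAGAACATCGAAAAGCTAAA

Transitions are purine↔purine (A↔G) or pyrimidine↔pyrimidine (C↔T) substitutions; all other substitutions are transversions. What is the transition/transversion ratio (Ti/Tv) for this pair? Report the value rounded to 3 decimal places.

0.364

The sequences differ at positions 2 (T/C, transition), 3 (C/A, transversion), 6 (G/C, transversion), 9 (T/G, transversion), 12 (A/G, transition), 13 (G/A, transition), 16 (T/A, transversion), 18 (A/C, transversion), 22 (G/C, transversion), 23 (T/G, transversion), 26 (A/G, transition), 28 (C/A, transversion), 35 (C/A, transversion), 36 (C/A, transversion), 39 (A/C, transversion).
Of the 15 differences, 4 transitions and 11 transversions, so Ti/Tv = 4/11 = 0.364.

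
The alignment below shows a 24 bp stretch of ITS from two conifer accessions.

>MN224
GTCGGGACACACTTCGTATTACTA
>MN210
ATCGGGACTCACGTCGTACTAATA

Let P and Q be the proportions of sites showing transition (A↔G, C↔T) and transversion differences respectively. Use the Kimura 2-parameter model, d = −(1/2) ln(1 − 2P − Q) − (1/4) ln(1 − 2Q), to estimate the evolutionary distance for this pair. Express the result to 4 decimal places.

Differing sites — 1:G/A (Ti); 9:A/T (Tv); 13:T/G (Tv); 19:T/C (Ti); 22:C/A (Tv).
Of the 5 differences, 2 transitions and 3 transversions over 24 sites: P = 2/24 = 0.083333, Q = 3/24 = 0.125000.
d = −0.5·ln(0.708334) − 0.25·ln(0.750000) = −0.5·(-0.344840) − 0.25·(-0.287682) = 0.2443.

0.2443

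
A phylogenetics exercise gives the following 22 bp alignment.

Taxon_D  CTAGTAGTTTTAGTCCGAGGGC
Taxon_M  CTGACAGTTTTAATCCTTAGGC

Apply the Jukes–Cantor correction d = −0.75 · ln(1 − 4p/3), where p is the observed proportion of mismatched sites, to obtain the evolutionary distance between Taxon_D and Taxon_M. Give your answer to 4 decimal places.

Differing sites — 3:A/G; 4:G/A; 5:T/C; 13:G/A; 17:G/T; 18:A/T; 19:G/A.
p = 7/22 = 0.318182.
d = −0.75 · ln(1 − (4/3)·0.318182) = −0.75 · ln(0.575757) = −0.75 · (-0.552070) = 0.4141.

0.4141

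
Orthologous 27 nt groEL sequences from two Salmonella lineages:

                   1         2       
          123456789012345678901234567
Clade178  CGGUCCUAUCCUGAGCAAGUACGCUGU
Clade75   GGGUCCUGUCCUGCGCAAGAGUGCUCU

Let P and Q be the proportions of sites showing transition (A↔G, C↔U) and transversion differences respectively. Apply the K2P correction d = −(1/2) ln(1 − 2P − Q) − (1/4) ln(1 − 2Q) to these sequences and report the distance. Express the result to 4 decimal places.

0.3192

Mismatches occur at site 1 (C↔G, transversion), site 8 (A↔G, transition), site 14 (A↔C, transversion), site 20 (U↔A, transversion), site 21 (A↔G, transition), site 22 (C↔U, transition), site 26 (G↔C, transversion).
Of the 7 differences, 3 transitions and 4 transversions over 27 sites: P = 3/27 = 0.111111, Q = 4/27 = 0.148148.
d = −0.5·ln(0.629630) − 0.25·ln(0.703704) = −0.5·(-0.462623) − 0.25·(-0.351397) = 0.3192.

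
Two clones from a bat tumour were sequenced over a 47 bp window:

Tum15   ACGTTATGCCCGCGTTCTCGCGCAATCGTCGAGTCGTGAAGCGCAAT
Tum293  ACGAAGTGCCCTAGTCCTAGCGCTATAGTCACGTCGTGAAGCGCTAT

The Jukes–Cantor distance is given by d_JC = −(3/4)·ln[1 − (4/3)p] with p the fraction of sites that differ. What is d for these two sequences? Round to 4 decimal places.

0.3121

Mismatches occur at site 4 (T↔A), site 5 (T↔A), site 6 (A↔G), site 12 (G↔T), site 13 (C↔A), site 16 (T↔C), site 19 (C↔A), site 24 (A↔T), site 27 (C↔A), site 31 (G↔A), site 32 (A↔C), site 45 (A↔T).
p = 12/47 = 0.255319.
d = −0.75 · ln(1 − (4/3)·0.255319) = −0.75 · ln(0.659575) = −0.75 · (-0.416160) = 0.3121.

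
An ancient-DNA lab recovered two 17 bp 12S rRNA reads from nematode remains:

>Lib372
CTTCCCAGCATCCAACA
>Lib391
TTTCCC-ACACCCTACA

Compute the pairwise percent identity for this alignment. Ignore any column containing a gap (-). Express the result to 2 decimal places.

75.00%

Excluding the 1 gap column leaves 16 comparable sites.
Mismatches occur at site 1 (C/T), site 8 (G/A), site 11 (T/C), site 14 (A/T).
12 of the 16 comparable sites match, so the percent identity is 12/16 × 100 = 75.00%.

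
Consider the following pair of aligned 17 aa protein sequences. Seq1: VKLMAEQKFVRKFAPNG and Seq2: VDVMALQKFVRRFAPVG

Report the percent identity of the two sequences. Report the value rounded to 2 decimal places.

70.59%

The sequences differ at positions 2 (K/D), 3 (L/V), 6 (E/L), 12 (K/R), 16 (N/V).
12 of the 17 sites match, so the percent identity is 12/17 × 100 = 70.59%.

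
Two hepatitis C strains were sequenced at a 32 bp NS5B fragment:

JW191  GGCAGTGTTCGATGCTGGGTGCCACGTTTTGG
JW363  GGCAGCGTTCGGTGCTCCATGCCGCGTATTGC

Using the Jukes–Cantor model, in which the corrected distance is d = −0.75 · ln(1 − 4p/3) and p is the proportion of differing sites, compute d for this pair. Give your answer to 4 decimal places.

The sequences differ at positions 6 (T/C), 12 (A/G), 17 (G/C), 18 (G/C), 19 (G/A), 24 (A/G), 28 (T/A), 32 (G/C).
p = 8/32 = 0.250000.
d = −0.75 · ln(1 − (4/3)·0.250000) = −0.75 · ln(0.666667) = −0.75 · (-0.405465) = 0.3041.

0.3041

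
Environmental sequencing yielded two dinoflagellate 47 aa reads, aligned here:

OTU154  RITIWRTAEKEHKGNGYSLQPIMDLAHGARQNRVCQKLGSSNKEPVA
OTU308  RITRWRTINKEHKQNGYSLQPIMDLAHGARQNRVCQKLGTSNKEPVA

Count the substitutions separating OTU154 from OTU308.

5

Differing sites — 4:I/R; 8:A/I; 9:E/N; 14:G/Q; 40:S/T.
That gives 5 mismatches out of 47 aligned sites, so the Hamming distance is 5.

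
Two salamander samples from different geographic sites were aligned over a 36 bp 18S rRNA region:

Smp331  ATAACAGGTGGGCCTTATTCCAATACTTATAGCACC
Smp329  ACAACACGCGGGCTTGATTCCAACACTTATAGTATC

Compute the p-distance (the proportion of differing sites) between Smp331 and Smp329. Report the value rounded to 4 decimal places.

0.2222

Mismatches occur at site 2 (T→C), site 7 (G→C), site 9 (T→C), site 14 (C→T), site 16 (T→G), site 24 (T→C), site 33 (C→T), site 35 (C→T).
There are 8 differences over 36 sites, so p = 8/36 = 0.2222.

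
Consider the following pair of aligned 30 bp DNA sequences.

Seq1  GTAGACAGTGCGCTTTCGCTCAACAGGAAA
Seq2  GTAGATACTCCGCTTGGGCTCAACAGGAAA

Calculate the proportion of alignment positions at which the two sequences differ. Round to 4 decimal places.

0.1667

Mismatches occur at site 6 (C→T), site 8 (G→C), site 10 (G→C), site 16 (T→G), site 17 (C→G).
There are 5 differences over 30 sites, so p = 5/30 = 0.1667.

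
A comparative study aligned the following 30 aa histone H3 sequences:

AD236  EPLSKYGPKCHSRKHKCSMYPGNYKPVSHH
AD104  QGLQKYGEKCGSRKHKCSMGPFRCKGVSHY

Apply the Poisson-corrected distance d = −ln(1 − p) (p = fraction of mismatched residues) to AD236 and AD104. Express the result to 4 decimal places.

Differing sites — 1:E/Q; 2:P/G; 4:S/Q; 8:P/E; 11:H/G; 20:Y/G; 22:G/F; 23:N/R; 24:Y/C; 26:P/G; 30:H/Y.
p = 11/30 = 0.366667.
d = −ln(1 − 0.366667) = −ln(0.633333) = 0.4568.

0.4568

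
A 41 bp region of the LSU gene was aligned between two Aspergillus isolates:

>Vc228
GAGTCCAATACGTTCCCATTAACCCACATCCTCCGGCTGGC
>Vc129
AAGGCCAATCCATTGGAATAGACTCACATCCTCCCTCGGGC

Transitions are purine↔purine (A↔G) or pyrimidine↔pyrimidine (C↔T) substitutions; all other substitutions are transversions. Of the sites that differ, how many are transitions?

4

Mismatches occur at site 1 (G↔A, transition), site 4 (T↔G, transversion), site 10 (A↔C, transversion), site 12 (G↔A, transition), site 15 (C↔G, transversion), site 16 (C↔G, transversion), site 17 (C↔A, transversion), site 20 (T↔A, transversion), site 21 (A↔G, transition), site 24 (C↔T, transition), site 35 (G↔C, transversion), site 36 (G↔T, transversion), site 38 (T↔G, transversion).
Of the 13 differences, 4 transitions and 9 transversions, so the answer is 4.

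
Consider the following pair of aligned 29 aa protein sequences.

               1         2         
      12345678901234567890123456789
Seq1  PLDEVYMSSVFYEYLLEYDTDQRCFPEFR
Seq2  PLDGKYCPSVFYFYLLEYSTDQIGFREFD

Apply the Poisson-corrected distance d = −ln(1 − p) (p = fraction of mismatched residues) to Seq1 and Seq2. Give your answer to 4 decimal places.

0.4229

Mismatches occur at site 4 (E↔G), site 5 (V↔K), site 7 (M↔C), site 8 (S↔P), site 13 (E↔F), site 19 (D↔S), site 23 (R↔I), site 24 (C↔G), site 26 (P↔R), site 29 (R↔D).
p = 10/29 = 0.344828.
d = −ln(1 − 0.344828) = −ln(0.655172) = 0.4229.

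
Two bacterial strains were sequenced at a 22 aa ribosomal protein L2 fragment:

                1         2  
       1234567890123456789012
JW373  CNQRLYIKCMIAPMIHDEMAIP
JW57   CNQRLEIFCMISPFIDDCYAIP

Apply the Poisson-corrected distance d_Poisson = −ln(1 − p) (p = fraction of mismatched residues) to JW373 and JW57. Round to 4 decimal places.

The sequences differ at positions 6 (Y/E), 8 (K/F), 12 (A/S), 14 (M/F), 16 (H/D), 18 (E/C), 19 (M/Y).
p = 7/22 = 0.318182.
d = −ln(1 − 0.318182) = −ln(0.681818) = 0.3830.

0.3830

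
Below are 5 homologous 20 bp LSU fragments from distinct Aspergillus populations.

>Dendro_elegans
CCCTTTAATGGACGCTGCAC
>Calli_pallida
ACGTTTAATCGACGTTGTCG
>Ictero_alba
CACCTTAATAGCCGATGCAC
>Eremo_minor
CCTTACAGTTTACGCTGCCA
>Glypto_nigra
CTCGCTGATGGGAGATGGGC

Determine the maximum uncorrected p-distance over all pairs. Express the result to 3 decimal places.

Pairwise Hamming distances:
  Dendro_elegans vs Calli_pallida: 7
  Dendro_elegans vs Ictero_alba: 5
  Dendro_elegans vs Eremo_minor: 8
  Dendro_elegans vs Glypto_nigra: 9
  Calli_pallida vs Ictero_alba: 10
  Calli_pallida vs Eremo_minor: 10
  Calli_pallida vs Glypto_nigra: 13
  Ictero_alba vs Eremo_minor: 12
  Ictero_alba vs Glypto_nigra: 9
  Eremo_minor vs Glypto_nigra: 15
The largest is 15 mismatches, between Eremo_minor and Glypto_nigra; p = 15/20 = 0.750.

0.750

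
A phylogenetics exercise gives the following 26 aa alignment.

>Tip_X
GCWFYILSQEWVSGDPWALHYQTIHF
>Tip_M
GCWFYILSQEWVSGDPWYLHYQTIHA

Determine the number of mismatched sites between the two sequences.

The sequences differ at positions 18 (A/Y), 26 (F/A).
That gives 2 mismatches out of 26 aligned sites, so the Hamming distance is 2.

2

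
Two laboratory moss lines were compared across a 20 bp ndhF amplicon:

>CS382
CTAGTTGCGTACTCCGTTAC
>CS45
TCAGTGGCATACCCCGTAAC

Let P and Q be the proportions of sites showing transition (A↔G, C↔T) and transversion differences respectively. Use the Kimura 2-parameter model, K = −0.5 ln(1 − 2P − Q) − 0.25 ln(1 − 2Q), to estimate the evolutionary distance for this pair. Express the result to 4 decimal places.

0.4024

Differing sites — 1:C/T (Ti); 2:T/C (Ti); 6:T/G (Tv); 9:G/A (Ti); 13:T/C (Ti); 18:T/A (Tv).
Of the 6 differences, 4 transitions and 2 transversions over 20 sites: P = 4/20 = 0.200000, Q = 2/20 = 0.100000.
d = −0.5·ln(0.500000) − 0.25·ln(0.800000) = −0.5·(-0.693147) − 0.25·(-0.223144) = 0.4024.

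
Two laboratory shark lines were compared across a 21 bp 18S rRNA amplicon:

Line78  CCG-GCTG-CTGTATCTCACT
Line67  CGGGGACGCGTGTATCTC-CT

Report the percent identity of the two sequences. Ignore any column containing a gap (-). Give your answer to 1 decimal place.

Excluding the 3 gap columns leaves 18 comparable sites.
Differing sites — 2:C/G; 6:C/A; 7:T/C; 10:C/G.
14 of the 18 comparable sites match, so the percent identity is 14/18 × 100 = 77.8%.

77.8%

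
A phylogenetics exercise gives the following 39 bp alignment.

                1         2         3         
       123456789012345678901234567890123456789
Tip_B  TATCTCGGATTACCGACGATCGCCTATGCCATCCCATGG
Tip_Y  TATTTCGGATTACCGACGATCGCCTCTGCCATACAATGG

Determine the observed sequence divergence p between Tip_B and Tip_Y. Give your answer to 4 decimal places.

Mismatches occur at site 4 (C→T), site 26 (A→C), site 33 (C→A), site 35 (C→A).
There are 4 differences over 39 sites, so p = 4/39 = 0.1026.

0.1026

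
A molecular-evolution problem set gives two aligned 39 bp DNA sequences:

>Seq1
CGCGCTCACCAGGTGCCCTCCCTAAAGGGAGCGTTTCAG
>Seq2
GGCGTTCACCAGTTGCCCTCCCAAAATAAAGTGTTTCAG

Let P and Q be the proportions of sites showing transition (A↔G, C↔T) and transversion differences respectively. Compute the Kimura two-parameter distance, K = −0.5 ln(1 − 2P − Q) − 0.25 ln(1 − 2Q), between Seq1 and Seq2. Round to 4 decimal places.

0.2413

Mismatches occur at site 1 (C/G, transversion), site 5 (C/T, transition), site 13 (G/T, transversion), site 23 (T/A, transversion), site 27 (G/T, transversion), site 28 (G/A, transition), site 29 (G/A, transition), site 32 (C/T, transition).
Of the 8 differences, 4 transitions and 4 transversions over 39 sites: P = 4/39 = 0.102564, Q = 4/39 = 0.102564.
d = −0.5·ln(0.692308) − 0.25·ln(0.794872) = −0.5·(-0.367724) − 0.25·(-0.229574) = 0.2413.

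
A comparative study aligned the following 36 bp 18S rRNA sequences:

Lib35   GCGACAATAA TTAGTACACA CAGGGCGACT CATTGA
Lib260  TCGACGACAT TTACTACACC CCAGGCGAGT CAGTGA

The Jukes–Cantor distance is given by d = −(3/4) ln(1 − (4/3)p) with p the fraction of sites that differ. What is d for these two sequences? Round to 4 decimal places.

The sequences differ at positions 1 (G/T), 6 (A/G), 8 (T/C), 10 (A/T), 14 (G/C), 20 (A/C), 22 (A/C), 23 (G/A), 29 (C/G), 33 (T/G).
p = 10/36 = 0.277778.
d = −0.75 · ln(1 − (4/3)·0.277778) = −0.75 · ln(0.629629) = −0.75 · (-0.462625) = 0.3470.

0.3470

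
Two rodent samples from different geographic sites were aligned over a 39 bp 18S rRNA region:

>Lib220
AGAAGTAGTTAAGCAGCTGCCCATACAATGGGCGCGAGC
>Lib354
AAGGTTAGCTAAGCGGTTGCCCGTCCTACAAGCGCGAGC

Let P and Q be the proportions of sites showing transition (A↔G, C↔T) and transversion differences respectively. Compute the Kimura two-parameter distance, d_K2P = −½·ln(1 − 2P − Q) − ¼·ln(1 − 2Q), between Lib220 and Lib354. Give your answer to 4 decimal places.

0.4872

The sequences differ at positions 2 (G/A, transition), 3 (A/G, transition), 4 (A/G, transition), 5 (G/T, transversion), 9 (T/C, transition), 15 (A/G, transition), 17 (C/T, transition), 23 (A/G, transition), 25 (A/C, transversion), 27 (A/T, transversion), 29 (T/C, transition), 30 (G/A, transition), 31 (G/A, transition).
Of the 13 differences, 10 transitions and 3 transversions over 39 sites: P = 10/39 = 0.256410, Q = 3/39 = 0.076923.
d = −0.5·ln(0.410257) − 0.25·ln(0.846154) = −0.5·(-0.890971) − 0.25·(-0.167054) = 0.4872.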